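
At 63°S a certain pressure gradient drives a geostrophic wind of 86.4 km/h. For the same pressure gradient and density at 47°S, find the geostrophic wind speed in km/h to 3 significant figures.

With the same pressure gradient and density, V_g ∝ 1/f ∝ 1/sin φ.
V₂ = V₁ · sin φ₁ / sin φ₂ = 86.4 × sin 63° / sin 47°
V₂ = 86.4 × 0.8910/0.7314 = 105 km/h

105 km/h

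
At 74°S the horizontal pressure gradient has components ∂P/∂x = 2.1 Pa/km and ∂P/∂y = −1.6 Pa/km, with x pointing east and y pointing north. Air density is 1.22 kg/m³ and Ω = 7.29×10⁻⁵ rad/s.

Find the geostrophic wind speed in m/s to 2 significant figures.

15 m/s

Coriolis parameter at 74°S:
f = 2Ω sin φ = 2 × 7.29×10⁻⁵ × sin 74° = 1.40×10⁻⁴ s⁻¹
In the Southern Hemisphere f is negative: f = −1.40×10⁻⁴ s⁻¹.
Component geostrophic relations (x east, y north):
u_g = −(1/(fρ)) ∂P/∂y,  v_g = (1/(fρ)) ∂P/∂x
u_g = −(−1.6×10⁻³)/(−1.40×10⁻⁴ × 1.22) = −9.36 m/s;  v_g = (2.1×10⁻³)/(−1.40×10⁻⁴ × 1.22) = −12.3 m/s
|V_g| = √(u_g² + v_g²) = 15.4 m/s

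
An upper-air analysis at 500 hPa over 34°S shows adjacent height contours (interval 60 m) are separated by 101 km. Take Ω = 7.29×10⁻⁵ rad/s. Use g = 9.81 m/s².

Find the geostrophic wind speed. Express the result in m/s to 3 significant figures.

Coriolis parameter at 34°S:
f = 2Ω sin φ = 2 × 7.29×10⁻⁵ × sin 34° = 8.15×10⁻⁵ s⁻¹
Height gradient: |∂Z/∂n| = 60 m / 101000 m = 5.94×10⁻⁴
On a pressure surface, geostrophic balance gives V_g = (g/f)|∂Z/∂n|:
V_g = 9.81 × 5.94×10⁻⁴ / 8.15×10⁻⁵ = 71.5 m/s

71.5 m/s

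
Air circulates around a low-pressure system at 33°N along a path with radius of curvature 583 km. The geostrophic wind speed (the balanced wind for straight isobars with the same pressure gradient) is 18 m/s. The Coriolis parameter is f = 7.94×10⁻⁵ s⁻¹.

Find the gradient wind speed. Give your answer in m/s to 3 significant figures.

13.9 m/s

Around a low, centrifugal force acts outward with Coriolis, so pressure-gradient force balances both:
(1/ρ)|∂P/∂n| = fV + V²/R  →  V² + fR·V − fR·V_g = 0
With fR = 7.94×10⁻⁵ × 583×10³ m = 46.3 m/s:
V = [−fR + √((fR)² + 4 fR V_g)]/2 = [−46.3 + √(46.3² + 4×46.3×18)]/2 = 13.9 m/s
Subgeostrophic (V < V_g = 18 m/s), as expected around a low.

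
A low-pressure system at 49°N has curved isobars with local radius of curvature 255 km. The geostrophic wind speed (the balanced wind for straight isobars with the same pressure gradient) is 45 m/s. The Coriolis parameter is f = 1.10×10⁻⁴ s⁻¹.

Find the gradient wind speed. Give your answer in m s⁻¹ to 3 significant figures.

Around a low, centrifugal force acts outward with Coriolis, so pressure-gradient force balances both:
(1/ρ)|∂P/∂n| = fV + V²/R  →  V² + fR·V − fR·V_g = 0
With fR = 1.10×10⁻⁴ × 255×10³ m = 28.0 m/s:
V = [−fR + √((fR)² + 4 fR V_g)]/2 = [−28.0 + √(28.0² + 4×28.0×45)]/2 = 24.2 m/s
Subgeostrophic (V < V_g = 45 m/s), as expected around a low.

24.2 m s⁻¹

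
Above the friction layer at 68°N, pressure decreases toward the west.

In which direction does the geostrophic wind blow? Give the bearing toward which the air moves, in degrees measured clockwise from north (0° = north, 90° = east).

The pressure-gradient force points toward the west (bearing 270°).
Geostrophic balance: in the Northern Hemisphere the Coriolis force deflects motion to the right, so the geostrophic wind blows 90° to the right of the pressure-gradient force (low pressure on the left).
Rotating 270° by 90° clockwise gives 000° — the wind blows toward the north.

000°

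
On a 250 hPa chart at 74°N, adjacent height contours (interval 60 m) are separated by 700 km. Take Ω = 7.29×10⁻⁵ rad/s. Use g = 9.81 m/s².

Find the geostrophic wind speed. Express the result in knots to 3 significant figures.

11.7 knots

Coriolis parameter at 74°N:
f = 2Ω sin φ = 2 × 7.29×10⁻⁵ × sin 74° = 1.40×10⁻⁴ s⁻¹
Height gradient: |∂Z/∂n| = 60 m / 700000 m = 8.57×10⁻⁵
On a pressure surface, geostrophic balance gives V_g = (g/f)|∂Z/∂n|:
V_g = 9.81 × 8.57×10⁻⁵ / 1.40×10⁻⁴ = 6.00 m/s
Converting: 6.00 m/s × 1.944 = 11.7 knots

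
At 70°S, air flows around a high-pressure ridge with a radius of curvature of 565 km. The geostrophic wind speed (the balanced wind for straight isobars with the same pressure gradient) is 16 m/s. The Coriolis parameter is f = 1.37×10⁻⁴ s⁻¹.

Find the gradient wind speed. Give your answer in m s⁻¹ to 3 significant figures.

22.6 m s⁻¹

Around a high, pressure-gradient force acts outward with centrifugal, so Coriolis balances both:
fV = (1/ρ)|∂P/∂n| + V²/R  →  V² − fR·V + fR·V_g = 0
With fR = 1.37×10⁻⁴ × 565×10³ m = 77.4 m/s:
V = [fR − √((fR)² − 4 fR V_g)]/2 = [77.4 − √(77.4² − 4×77.4×16)]/2 = 22.6 m/s
Supergeostrophic (V > V_g = 16 m/s), as expected around a high.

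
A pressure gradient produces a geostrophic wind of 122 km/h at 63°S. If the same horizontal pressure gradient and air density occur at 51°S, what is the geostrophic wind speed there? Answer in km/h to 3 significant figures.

140 km/h

With the same pressure gradient and density, V_g ∝ 1/f ∝ 1/sin φ.
V₂ = V₁ · sin φ₁ / sin φ₂ = 122 × sin 63° / sin 51°
V₂ = 122 × 0.8910/0.7771 = 140 km/h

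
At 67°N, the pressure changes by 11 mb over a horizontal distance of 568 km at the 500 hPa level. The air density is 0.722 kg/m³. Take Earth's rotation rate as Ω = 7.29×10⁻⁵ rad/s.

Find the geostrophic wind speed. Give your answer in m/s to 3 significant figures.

Coriolis parameter at 67°N:
f = 2Ω sin φ = 2 × 7.29×10⁻⁵ × sin 67° = 1.34×10⁻⁴ s⁻¹
Pressure gradient: |∂P/∂n| = 1100 Pa / 568000 m = 1.94×10⁻³ Pa/m
Geostrophic balance (pressure-gradient force = Coriolis force):
V_g = (1/(fρ)) |∂P/∂n| = 1.94×10⁻³ / (1.34×10⁻⁴ × 0.722) = 20.0 m/s

20.0 m/s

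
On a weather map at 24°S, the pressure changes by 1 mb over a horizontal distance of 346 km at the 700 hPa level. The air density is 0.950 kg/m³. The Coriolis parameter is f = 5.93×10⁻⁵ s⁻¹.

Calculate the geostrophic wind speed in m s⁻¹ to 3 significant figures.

Pressure gradient: |∂P/∂n| = 100 Pa / 346000 m = 2.89×10⁻⁴ Pa/m
Geostrophic balance (pressure-gradient force = Coriolis force):
V_g = (1/(fρ)) |∂P/∂n| = 2.89×10⁻⁴ / (5.93×10⁻⁵ × 0.950) = 5.13 m/s

5.13 m s⁻¹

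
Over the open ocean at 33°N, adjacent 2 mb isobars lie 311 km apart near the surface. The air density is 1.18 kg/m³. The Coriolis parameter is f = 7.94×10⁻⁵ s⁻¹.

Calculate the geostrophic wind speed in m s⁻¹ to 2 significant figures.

Pressure gradient: |∂P/∂n| = 200 Pa / 311000 m = 6.43×10⁻⁴ Pa/m
Geostrophic balance (pressure-gradient force = Coriolis force):
V_g = (1/(fρ)) |∂P/∂n| = 6.43×10⁻⁴ / (7.94×10⁻⁵ × 1.18) = 6.86 m/s

6.9 m s⁻¹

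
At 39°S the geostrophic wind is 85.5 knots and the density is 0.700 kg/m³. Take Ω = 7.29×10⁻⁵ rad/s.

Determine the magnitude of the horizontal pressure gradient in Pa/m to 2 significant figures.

2.8×10⁻³ Pa/m

Coriolis parameter at 39°S:
f = 2Ω sin φ = 2 × 7.29×10⁻⁵ × sin 39° = 9.18×10⁻⁵ s⁻¹
Wind speed in SI: 85.5 knots = 44.0 m/s
Geostrophic balance rearranged: |∂P/∂n| = f ρ V_g
|∂P/∂n| = 9.18×10⁻⁵ × 0.700 × 44.0 = 2.83×10⁻³ Pa/m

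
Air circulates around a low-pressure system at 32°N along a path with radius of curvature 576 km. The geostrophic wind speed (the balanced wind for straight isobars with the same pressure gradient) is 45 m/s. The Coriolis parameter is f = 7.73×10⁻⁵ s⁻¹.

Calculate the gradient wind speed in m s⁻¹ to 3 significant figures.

Around a low, centrifugal force acts outward with Coriolis, so pressure-gradient force balances both:
(1/ρ)|∂P/∂n| = fV + V²/R  →  V² + fR·V − fR·V_g = 0
With fR = 7.73×10⁻⁵ × 576×10³ m = 44.5 m/s:
V = [−fR + √((fR)² + 4 fR V_g)]/2 = [−44.5 + √(44.5² + 4×44.5×45)]/2 = 27.7 m/s
Subgeostrophic (V < V_g = 45 m/s), as expected around a low.

27.7 m s⁻¹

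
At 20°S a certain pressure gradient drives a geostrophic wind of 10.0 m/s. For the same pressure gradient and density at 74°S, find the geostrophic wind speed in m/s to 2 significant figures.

3.6 m/s

With the same pressure gradient and density, V_g ∝ 1/f ∝ 1/sin φ.
V₂ = V₁ · sin φ₁ / sin φ₂ = 10.0 × sin 20° / sin 74°
V₂ = 10.0 × 0.3420/0.9613 = 3.6 m/s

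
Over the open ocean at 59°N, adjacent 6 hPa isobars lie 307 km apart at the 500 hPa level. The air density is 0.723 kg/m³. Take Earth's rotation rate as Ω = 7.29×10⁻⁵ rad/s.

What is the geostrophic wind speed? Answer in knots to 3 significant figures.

42.0 knots

Coriolis parameter at 59°N:
f = 2Ω sin φ = 2 × 7.29×10⁻⁵ × sin 59° = 1.25×10⁻⁴ s⁻¹
Pressure gradient: |∂P/∂n| = 600 Pa / 307000 m = 1.95×10⁻³ Pa/m
Geostrophic balance (pressure-gradient force = Coriolis force):
V_g = (1/(fρ)) |∂P/∂n| = 1.95×10⁻³ / (1.25×10⁻⁴ × 0.723) = 21.6 m/s
Converting: 21.6 m/s × 1.944 = 42.0 knots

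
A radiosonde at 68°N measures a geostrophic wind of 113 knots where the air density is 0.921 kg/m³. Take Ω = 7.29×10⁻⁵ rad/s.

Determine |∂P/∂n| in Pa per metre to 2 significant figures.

Coriolis parameter at 68°N:
f = 2Ω sin φ = 2 × 7.29×10⁻⁵ × sin 68° = 1.35×10⁻⁴ s⁻¹
Wind speed in SI: 113 knots = 58.1 m/s
Geostrophic balance rearranged: |∂P/∂n| = f ρ V_g
|∂P/∂n| = 1.35×10⁻⁴ × 0.921 × 58.1 = 7.24×10⁻³ Pa/m

7.2×10⁻³ Pa/m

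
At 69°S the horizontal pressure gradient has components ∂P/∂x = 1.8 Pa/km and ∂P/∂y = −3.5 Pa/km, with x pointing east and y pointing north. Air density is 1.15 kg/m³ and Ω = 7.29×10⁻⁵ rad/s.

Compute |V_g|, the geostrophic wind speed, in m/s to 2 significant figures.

Coriolis parameter at 69°S:
f = 2Ω sin φ = 2 × 7.29×10⁻⁵ × sin 69° = 1.36×10⁻⁴ s⁻¹
In the Southern Hemisphere f is negative: f = −1.36×10⁻⁴ s⁻¹.
Component geostrophic relations (x east, y north):
u_g = −(1/(fρ)) ∂P/∂y,  v_g = (1/(fρ)) ∂P/∂x
u_g = −(−3.5×10⁻³)/(−1.36×10⁻⁴ × 1.15) = −22.4 m/s;  v_g = (1.8×10⁻³)/(−1.36×10⁻⁴ × 1.15) = −11.5 m/s
|V_g| = √(u_g² + v_g²) = 25.1 m/s

25 m/s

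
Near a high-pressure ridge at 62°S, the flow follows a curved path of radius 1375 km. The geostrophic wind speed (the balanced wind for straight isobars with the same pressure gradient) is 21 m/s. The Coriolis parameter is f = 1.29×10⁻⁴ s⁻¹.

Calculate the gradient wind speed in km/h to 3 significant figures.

87.6 km/h

Around a high, pressure-gradient force acts outward with centrifugal, so Coriolis balances both:
fV = (1/ρ)|∂P/∂n| + V²/R  →  V² − fR·V + fR·V_g = 0
With fR = 1.29×10⁻⁴ × 1375×10³ m = 177 m/s:
V = [fR − √((fR)² − 4 fR V_g)]/2 = [177 − √(177² − 4×177×21)]/2 = 24.3 m/s
Supergeostrophic (V > V_g = 21 m/s), as expected around a high.
Converting: 24.3 m/s × 3.6 = 87.6 km/h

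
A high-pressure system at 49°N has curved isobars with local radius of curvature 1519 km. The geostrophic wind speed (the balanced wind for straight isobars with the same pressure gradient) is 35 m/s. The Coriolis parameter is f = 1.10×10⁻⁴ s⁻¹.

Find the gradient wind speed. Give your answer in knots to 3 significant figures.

97.0 knots

Around a high, pressure-gradient force acts outward with centrifugal, so Coriolis balances both:
fV = (1/ρ)|∂P/∂n| + V²/R  →  V² − fR·V + fR·V_g = 0
With fR = 1.10×10⁻⁴ × 1519×10³ m = 167 m/s:
V = [fR − √((fR)² − 4 fR V_g)]/2 = [167 − √(167² − 4×167×35)]/2 = 49.9 m/s
Supergeostrophic (V > V_g = 35 m/s), as expected around a high.
Converting: 49.9 m/s × 1.944 = 97.0 knots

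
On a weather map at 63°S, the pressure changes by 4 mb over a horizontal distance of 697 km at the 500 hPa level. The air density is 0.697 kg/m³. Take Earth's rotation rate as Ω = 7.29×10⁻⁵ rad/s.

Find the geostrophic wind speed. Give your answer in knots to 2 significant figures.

Coriolis parameter at 63°S:
f = 2Ω sin φ = 2 × 7.29×10⁻⁵ × sin 63° = 1.30×10⁻⁴ s⁻¹
Pressure gradient: |∂P/∂n| = 400 Pa / 697000 m = 5.74×10⁻⁴ Pa/m
Geostrophic balance (pressure-gradient force = Coriolis force):
V_g = (1/(fρ)) |∂P/∂n| = 5.74×10⁻⁴ / (1.30×10⁻⁴ × 0.697) = 6.34 m/s
Converting: 6.34 m/s × 1.944 = 12 knots

12 knots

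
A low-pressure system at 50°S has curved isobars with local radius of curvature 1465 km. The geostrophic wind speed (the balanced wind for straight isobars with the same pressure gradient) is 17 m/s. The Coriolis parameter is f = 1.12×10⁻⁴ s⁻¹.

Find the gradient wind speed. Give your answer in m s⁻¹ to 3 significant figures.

Around a low, centrifugal force acts outward with Coriolis, so pressure-gradient force balances both:
(1/ρ)|∂P/∂n| = fV + V²/R  →  V² + fR·V − fR·V_g = 0
With fR = 1.12×10⁻⁴ × 1465×10³ m = 164 m/s:
V = [−fR + √((fR)² + 4 fR V_g)]/2 = [−164 + √(164² + 4×164×17)]/2 = 15.5 m/s
Subgeostrophic (V < V_g = 17 m/s), as expected around a low.

15.5 m s⁻¹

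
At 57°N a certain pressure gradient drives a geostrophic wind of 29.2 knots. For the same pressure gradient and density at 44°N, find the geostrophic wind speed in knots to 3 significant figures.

With the same pressure gradient and density, V_g ∝ 1/f ∝ 1/sin φ.
V₂ = V₁ · sin φ₁ / sin φ₂ = 29.2 × sin 57° / sin 44°
V₂ = 29.2 × 0.8387/0.6947 = 35.3 knots

35.3 knots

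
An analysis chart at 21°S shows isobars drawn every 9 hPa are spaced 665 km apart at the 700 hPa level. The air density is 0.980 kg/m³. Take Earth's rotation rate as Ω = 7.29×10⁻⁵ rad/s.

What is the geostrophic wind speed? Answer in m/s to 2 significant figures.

26 m/s

Coriolis parameter at 21°S:
f = 2Ω sin φ = 2 × 7.29×10⁻⁵ × sin 21° = 5.23×10⁻⁵ s⁻¹
Pressure gradient: |∂P/∂n| = 900 Pa / 665000 m = 1.35×10⁻³ Pa/m
Geostrophic balance (pressure-gradient force = Coriolis force):
V_g = (1/(fρ)) |∂P/∂n| = 1.35×10⁻³ / (5.23×10⁻⁵ × 0.980) = 26.4 m/s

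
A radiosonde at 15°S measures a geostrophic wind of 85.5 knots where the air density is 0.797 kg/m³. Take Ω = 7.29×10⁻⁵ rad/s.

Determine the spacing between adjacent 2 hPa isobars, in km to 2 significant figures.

Coriolis parameter at 15°S:
f = 2Ω sin φ = 2 × 7.29×10⁻⁵ × sin 15° = 3.77×10⁻⁵ s⁻¹
Wind speed in SI: 85.5 knots = 44.0 m/s
Geostrophic balance rearranged: |∂P/∂n| = f ρ V_g
|∂P/∂n| = 3.77×10⁻⁵ × 0.797 × 44.0 = 1.32×10⁻³ Pa/m
Isobar spacing: Δn = ΔP/|∂P/∂n| = 200 Pa / 1.32×10⁻³ Pa/m = 151187 m ≈ 150 km

150 km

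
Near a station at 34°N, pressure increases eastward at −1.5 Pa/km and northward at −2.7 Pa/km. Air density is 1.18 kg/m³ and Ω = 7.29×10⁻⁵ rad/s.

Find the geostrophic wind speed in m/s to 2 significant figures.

32 m/s

Coriolis parameter at 34°N:
f = 2Ω sin φ = 2 × 7.29×10⁻⁵ × sin 34° = 8.15×10⁻⁵ s⁻¹
Component geostrophic relations (x east, y north):
u_g = −(1/(fρ)) ∂P/∂y,  v_g = (1/(fρ)) ∂P/∂x
u_g = −(−2.7×10⁻³)/(8.15×10⁻⁵ × 1.18) = 28.1 m/s;  v_g = (−1.5×10⁻³)/(8.15×10⁻⁵ × 1.18) = −15.6 m/s
|V_g| = √(u_g² + v_g²) = 32.1 m/s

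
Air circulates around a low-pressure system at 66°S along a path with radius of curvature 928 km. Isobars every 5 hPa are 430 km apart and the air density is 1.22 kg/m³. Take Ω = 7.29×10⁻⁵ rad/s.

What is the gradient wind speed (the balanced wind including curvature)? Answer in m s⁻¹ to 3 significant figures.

Coriolis parameter at 66°S:
f = 2Ω sin φ = 2 × 7.29×10⁻⁵ × sin 66° = 1.33×10⁻⁴ s⁻¹
Pressure gradient: |∂P/∂n| = 500 Pa / 430000 m = 1.16×10⁻³ Pa/m
Geostrophic speed: V_g = |∂P/∂n|/(fρ) = 1.16×10⁻³/(1.33×10⁻⁴ × 1.22) = 7.16 m/s
Around a low, centrifugal force acts outward with Coriolis, so pressure-gradient force balances both:
(1/ρ)|∂P/∂n| = fV + V²/R  →  V² + fR·V − fR·V_g = 0
With fR = 1.33×10⁻⁴ × 928×10³ m = 124 m/s:
V = [−fR + √((fR)² + 4 fR V_g)]/2 = [−124 + √(124² + 4×124×7.16)]/2 = 6.78 m/s
Subgeostrophic (V < V_g = 7.16 m/s), as expected around a low.

6.78 m s⁻¹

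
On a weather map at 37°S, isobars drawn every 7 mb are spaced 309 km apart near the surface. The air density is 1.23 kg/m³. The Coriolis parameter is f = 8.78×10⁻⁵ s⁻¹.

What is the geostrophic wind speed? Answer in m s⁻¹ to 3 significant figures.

Pressure gradient: |∂P/∂n| = 700 Pa / 309000 m = 2.27×10⁻³ Pa/m
Geostrophic balance (pressure-gradient force = Coriolis force):
V_g = (1/(fρ)) |∂P/∂n| = 2.27×10⁻³ / (8.78×10⁻⁵ × 1.23) = 21.0 m/s

21.0 m s⁻¹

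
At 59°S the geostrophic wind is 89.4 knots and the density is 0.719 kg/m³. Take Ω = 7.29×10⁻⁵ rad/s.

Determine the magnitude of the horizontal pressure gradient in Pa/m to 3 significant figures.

Coriolis parameter at 59°S:
f = 2Ω sin φ = 2 × 7.29×10⁻⁵ × sin 59° = 1.25×10⁻⁴ s⁻¹
Wind speed in SI: 89.4 knots = 46.0 m/s
Geostrophic balance rearranged: |∂P/∂n| = f ρ V_g
|∂P/∂n| = 1.25×10⁻⁴ × 0.719 × 46.0 = 4.13×10⁻³ Pa/m

4.13×10⁻³ Pa/m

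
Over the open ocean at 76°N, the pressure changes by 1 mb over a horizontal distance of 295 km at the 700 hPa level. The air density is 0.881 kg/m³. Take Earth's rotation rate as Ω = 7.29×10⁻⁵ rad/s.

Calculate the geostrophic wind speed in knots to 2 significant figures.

Coriolis parameter at 76°N:
f = 2Ω sin φ = 2 × 7.29×10⁻⁵ × sin 76° = 1.41×10⁻⁴ s⁻¹
Pressure gradient: |∂P/∂n| = 100 Pa / 295000 m = 3.39×10⁻⁴ Pa/m
Geostrophic balance (pressure-gradient force = Coriolis force):
V_g = (1/(fρ)) |∂P/∂n| = 3.39×10⁻⁴ / (1.41×10⁻⁴ × 0.881) = 2.72 m/s
Converting: 2.72 m/s × 1.944 = 5.3 knots

5.3 knots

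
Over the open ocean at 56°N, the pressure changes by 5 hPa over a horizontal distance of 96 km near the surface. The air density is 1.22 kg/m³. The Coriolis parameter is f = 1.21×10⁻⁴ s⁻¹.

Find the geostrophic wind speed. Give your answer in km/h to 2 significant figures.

Pressure gradient: |∂P/∂n| = 500 Pa / 96000 m = 5.21×10⁻³ Pa/m
Geostrophic balance (pressure-gradient force = Coriolis force):
V_g = (1/(fρ)) |∂P/∂n| = 5.21×10⁻³ / (1.21×10⁻⁴ × 1.22) = 35.3 m/s
Converting: 35.3 m/s × 3.6 = 130 km/h

130 km/h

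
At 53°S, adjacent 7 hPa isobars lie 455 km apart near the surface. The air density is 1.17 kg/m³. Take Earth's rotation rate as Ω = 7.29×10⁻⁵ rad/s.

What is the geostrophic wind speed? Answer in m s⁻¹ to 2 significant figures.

11 m s⁻¹

Coriolis parameter at 53°S:
f = 2Ω sin φ = 2 × 7.29×10⁻⁵ × sin 53° = 1.16×10⁻⁴ s⁻¹
Pressure gradient: |∂P/∂n| = 700 Pa / 455000 m = 1.54×10⁻³ Pa/m
Geostrophic balance (pressure-gradient force = Coriolis force):
V_g = (1/(fρ)) |∂P/∂n| = 1.54×10⁻³ / (1.16×10⁻⁴ × 1.17) = 11.3 m/s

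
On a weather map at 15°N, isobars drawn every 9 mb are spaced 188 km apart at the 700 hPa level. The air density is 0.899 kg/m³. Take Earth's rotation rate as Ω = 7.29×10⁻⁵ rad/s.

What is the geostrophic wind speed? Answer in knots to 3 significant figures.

Coriolis parameter at 15°N:
f = 2Ω sin φ = 2 × 7.29×10⁻⁵ × sin 15° = 3.77×10⁻⁵ s⁻¹
Pressure gradient: |∂P/∂n| = 900 Pa / 188000 m = 4.79×10⁻³ Pa/m
Geostrophic balance (pressure-gradient force = Coriolis force):
V_g = (1/(fρ)) |∂P/∂n| = 4.79×10⁻³ / (3.77×10⁻⁵ × 0.899) = 141 m/s
Converting: 141 m/s × 1.944 = 274 knots

274 knots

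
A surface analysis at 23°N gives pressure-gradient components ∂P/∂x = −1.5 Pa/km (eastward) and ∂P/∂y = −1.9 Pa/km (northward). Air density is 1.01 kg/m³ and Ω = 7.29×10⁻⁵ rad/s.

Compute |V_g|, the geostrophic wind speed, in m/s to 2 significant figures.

Coriolis parameter at 23°N:
f = 2Ω sin φ = 2 × 7.29×10⁻⁵ × sin 23° = 5.70×10⁻⁵ s⁻¹
Component geostrophic relations (x east, y north):
u_g = −(1/(fρ)) ∂P/∂y,  v_g = (1/(fρ)) ∂P/∂x
u_g = −(−1.9×10⁻³)/(5.70×10⁻⁵ × 1.01) = 33.0 m/s;  v_g = (−1.5×10⁻³)/(5.70×10⁻⁵ × 1.01) = −26.1 m/s
|V_g| = √(u_g² + v_g²) = 42.1 m/s

42 m/s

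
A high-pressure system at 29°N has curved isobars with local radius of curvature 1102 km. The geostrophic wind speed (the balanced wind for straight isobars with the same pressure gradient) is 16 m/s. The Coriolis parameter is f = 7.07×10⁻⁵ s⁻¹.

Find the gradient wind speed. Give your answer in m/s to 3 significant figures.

Around a high, pressure-gradient force acts outward with centrifugal, so Coriolis balances both:
fV = (1/ρ)|∂P/∂n| + V²/R  →  V² − fR·V + fR·V_g = 0
With fR = 7.07×10⁻⁵ × 1102×10³ m = 77.9 m/s:
V = [fR − √((fR)² − 4 fR V_g)]/2 = [77.9 − √(77.9² − 4×77.9×16)]/2 = 22.5 m/s
Supergeostrophic (V > V_g = 16 m/s), as expected around a high.

22.5 m/s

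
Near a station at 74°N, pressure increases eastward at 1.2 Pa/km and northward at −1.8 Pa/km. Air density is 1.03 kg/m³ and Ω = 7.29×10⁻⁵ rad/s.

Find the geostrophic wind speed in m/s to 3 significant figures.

15.0 m/s

Coriolis parameter at 74°N:
f = 2Ω sin φ = 2 × 7.29×10⁻⁵ × sin 74° = 1.40×10⁻⁴ s⁻¹
Component geostrophic relations (x east, y north):
u_g = −(1/(fρ)) ∂P/∂y,  v_g = (1/(fρ)) ∂P/∂x
u_g = −(−1.8×10⁻³)/(1.40×10⁻⁴ × 1.03) = 12.5 m/s;  v_g = (1.2×10⁻³)/(1.40×10⁻⁴ × 1.03) = 8.31 m/s
|V_g| = √(u_g² + v_g²) = 15.0 m/s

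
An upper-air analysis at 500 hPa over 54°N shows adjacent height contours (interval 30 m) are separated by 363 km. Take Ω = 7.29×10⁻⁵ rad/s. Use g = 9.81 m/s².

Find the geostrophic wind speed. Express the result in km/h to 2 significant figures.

Coriolis parameter at 54°N:
f = 2Ω sin φ = 2 × 7.29×10⁻⁵ × sin 54° = 1.18×10⁻⁴ s⁻¹
Height gradient: |∂Z/∂n| = 30 m / 363000 m = 8.26×10⁻⁵
On a pressure surface, geostrophic balance gives V_g = (g/f)|∂Z/∂n|:
V_g = 9.81 × 8.26×10⁻⁵ / 1.18×10⁻⁴ = 6.87 m/s
Converting: 6.87 m/s × 3.6 = 25 km/h

25 km/h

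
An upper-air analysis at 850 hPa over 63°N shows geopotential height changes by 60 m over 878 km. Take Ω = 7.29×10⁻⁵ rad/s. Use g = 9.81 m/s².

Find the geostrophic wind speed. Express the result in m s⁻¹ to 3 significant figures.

Coriolis parameter at 63°N:
f = 2Ω sin φ = 2 × 7.29×10⁻⁵ × sin 63° = 1.30×10⁻⁴ s⁻¹
Height gradient: |∂Z/∂n| = 60 m / 878000 m = 6.83×10⁻⁵
On a pressure surface, geostrophic balance gives V_g = (g/f)|∂Z/∂n|:
V_g = 9.81 × 6.83×10⁻⁵ / 1.30×10⁻⁴ = 5.16 m/s

5.16 m s⁻¹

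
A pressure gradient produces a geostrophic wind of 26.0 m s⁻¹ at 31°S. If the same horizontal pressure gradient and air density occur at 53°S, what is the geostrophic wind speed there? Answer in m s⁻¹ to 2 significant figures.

With the same pressure gradient and density, V_g ∝ 1/f ∝ 1/sin φ.
V₂ = V₁ · sin φ₁ / sin φ₂ = 26.0 × sin 31° / sin 53°
V₂ = 26.0 × 0.5150/0.7986 = 17 m s⁻¹

17 m s⁻¹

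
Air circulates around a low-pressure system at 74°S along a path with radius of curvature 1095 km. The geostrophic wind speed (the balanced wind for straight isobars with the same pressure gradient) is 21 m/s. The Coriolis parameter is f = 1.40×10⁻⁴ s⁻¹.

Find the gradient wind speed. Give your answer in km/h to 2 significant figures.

Around a low, centrifugal force acts outward with Coriolis, so pressure-gradient force balances both:
(1/ρ)|∂P/∂n| = fV + V²/R  →  V² + fR·V − fR·V_g = 0
With fR = 1.40×10⁻⁴ × 1095×10³ m = 153 m/s:
V = [−fR + √((fR)² + 4 fR V_g)]/2 = [−153 + √(153² + 4×153×21)]/2 = 18.7 m/s
Subgeostrophic (V < V_g = 21 m/s), as expected around a low.
Converting: 18.7 m/s × 3.6 = 67 km/h

67 km/h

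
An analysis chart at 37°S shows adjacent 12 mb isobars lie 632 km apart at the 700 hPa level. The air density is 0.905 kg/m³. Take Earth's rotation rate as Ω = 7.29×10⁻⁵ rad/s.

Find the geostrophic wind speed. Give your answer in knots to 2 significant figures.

46 knots

Coriolis parameter at 37°S:
f = 2Ω sin φ = 2 × 7.29×10⁻⁵ × sin 37° = 8.77×10⁻⁵ s⁻¹
Pressure gradient: |∂P/∂n| = 1200 Pa / 632000 m = 1.90×10⁻³ Pa/m
Geostrophic balance (pressure-gradient force = Coriolis force):
V_g = (1/(fρ)) |∂P/∂n| = 1.90×10⁻³ / (8.77×10⁻⁵ × 0.905) = 23.9 m/s
Converting: 23.9 m/s × 1.944 = 46 knots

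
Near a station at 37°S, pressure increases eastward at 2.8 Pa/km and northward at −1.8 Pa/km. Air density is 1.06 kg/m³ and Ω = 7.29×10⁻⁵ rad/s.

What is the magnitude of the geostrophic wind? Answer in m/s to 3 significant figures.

Coriolis parameter at 37°S:
f = 2Ω sin φ = 2 × 7.29×10⁻⁵ × sin 37° = 8.77×10⁻⁵ s⁻¹
In the Southern Hemisphere f is negative: f = −8.77×10⁻⁵ s⁻¹.
Component geostrophic relations (x east, y north):
u_g = −(1/(fρ)) ∂P/∂y,  v_g = (1/(fρ)) ∂P/∂x
u_g = −(−1.8×10⁻³)/(−8.77×10⁻⁵ × 1.06) = −19.4 m/s;  v_g = (2.8×10⁻³)/(−8.77×10⁻⁵ × 1.06) = −30.1 m/s
|V_g| = √(u_g² + v_g²) = 35.8 m/s

35.8 m/s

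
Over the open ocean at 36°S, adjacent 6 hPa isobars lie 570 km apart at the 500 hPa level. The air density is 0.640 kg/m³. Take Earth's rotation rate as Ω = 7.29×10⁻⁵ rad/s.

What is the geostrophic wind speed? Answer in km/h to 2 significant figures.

69 km/h

Coriolis parameter at 36°S:
f = 2Ω sin φ = 2 × 7.29×10⁻⁵ × sin 36° = 8.57×10⁻⁵ s⁻¹
Pressure gradient: |∂P/∂n| = 600 Pa / 570000 m = 1.05×10⁻³ Pa/m
Geostrophic balance (pressure-gradient force = Coriolis force):
V_g = (1/(fρ)) |∂P/∂n| = 1.05×10⁻³ / (8.57×10⁻⁵ × 0.640) = 19.2 m/s
Converting: 19.2 m/s × 3.6 = 69 km/h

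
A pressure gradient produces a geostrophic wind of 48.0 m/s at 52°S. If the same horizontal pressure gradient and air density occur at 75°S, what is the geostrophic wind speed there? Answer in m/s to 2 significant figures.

With the same pressure gradient and density, V_g ∝ 1/f ∝ 1/sin φ.
V₂ = V₁ · sin φ₁ / sin φ₂ = 48.0 × sin 52° / sin 75°
V₂ = 48.0 × 0.7880/0.9659 = 39 m/s

39 m/s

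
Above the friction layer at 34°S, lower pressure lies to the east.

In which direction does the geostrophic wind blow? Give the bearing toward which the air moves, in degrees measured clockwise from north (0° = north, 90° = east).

The pressure-gradient force points toward the east (bearing 090°).
Geostrophic balance: in the Southern Hemisphere the Coriolis force deflects motion to the left, so the geostrophic wind blows 90° to the left of the pressure-gradient force (low pressure on the right).
Rotating 090° by 90° counterclockwise gives 000° — the wind blows toward the north.

000°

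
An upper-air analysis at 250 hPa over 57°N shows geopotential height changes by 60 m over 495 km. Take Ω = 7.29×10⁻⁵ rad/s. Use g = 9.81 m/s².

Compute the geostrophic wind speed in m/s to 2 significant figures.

9.7 m/s

Coriolis parameter at 57°N:
f = 2Ω sin φ = 2 × 7.29×10⁻⁵ × sin 57° = 1.22×10⁻⁴ s⁻¹
Height gradient: |∂Z/∂n| = 60 m / 495000 m = 1.21×10⁻⁴
On a pressure surface, geostrophic balance gives V_g = (g/f)|∂Z/∂n|:
V_g = 9.81 × 1.21×10⁻⁴ / 1.22×10⁻⁴ = 9.72 m/s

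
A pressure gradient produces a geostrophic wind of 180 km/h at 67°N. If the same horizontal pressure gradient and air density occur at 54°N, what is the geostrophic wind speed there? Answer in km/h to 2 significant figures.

200 km/h

With the same pressure gradient and density, V_g ∝ 1/f ∝ 1/sin φ.
V₂ = V₁ · sin φ₁ / sin φ₂ = 180 × sin 67° / sin 54°
V₂ = 180 × 0.9205/0.8090 = 200 km/h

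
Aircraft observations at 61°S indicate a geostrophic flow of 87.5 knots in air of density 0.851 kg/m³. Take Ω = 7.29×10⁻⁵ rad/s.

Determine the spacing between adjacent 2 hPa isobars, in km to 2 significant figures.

41 km

Coriolis parameter at 61°S:
f = 2Ω sin φ = 2 × 7.29×10⁻⁵ × sin 61° = 1.28×10⁻⁴ s⁻¹
Wind speed in SI: 87.5 knots = 45.0 m/s
Geostrophic balance rearranged: |∂P/∂n| = f ρ V_g
|∂P/∂n| = 1.28×10⁻⁴ × 0.851 × 45.0 = 4.88×10⁻³ Pa/m
Isobar spacing: Δn = ΔP/|∂P/∂n| = 200 Pa / 4.88×10⁻³ Pa/m = 40943 m ≈ 41 km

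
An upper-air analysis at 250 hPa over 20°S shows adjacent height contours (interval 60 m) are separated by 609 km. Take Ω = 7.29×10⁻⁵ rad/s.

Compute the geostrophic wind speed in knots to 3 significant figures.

Coriolis parameter at 20°S:
f = 2Ω sin φ = 2 × 7.29×10⁻⁵ × sin 20° = 4.99×10⁻⁵ s⁻¹
Height gradient: |∂Z/∂n| = 60 m / 609000 m = 9.85×10⁻⁵
On a pressure surface, geostrophic balance gives V_g = (g/f)|∂Z/∂n|:
V_g = 9.81 × 9.85×10⁻⁵ / 4.99×10⁻⁵ = 19.4 m/s
Converting: 19.4 m/s × 1.944 = 37.7 knots

37.7 knots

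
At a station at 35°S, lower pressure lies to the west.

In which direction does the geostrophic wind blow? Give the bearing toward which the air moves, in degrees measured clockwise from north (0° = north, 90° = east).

180°

The pressure-gradient force points toward the west (bearing 270°).
Geostrophic balance: in the Southern Hemisphere the Coriolis force deflects motion to the left, so the geostrophic wind blows 90° to the left of the pressure-gradient force (low pressure on the right).
Rotating 270° by 90° counterclockwise gives 180° — the wind blows toward the south.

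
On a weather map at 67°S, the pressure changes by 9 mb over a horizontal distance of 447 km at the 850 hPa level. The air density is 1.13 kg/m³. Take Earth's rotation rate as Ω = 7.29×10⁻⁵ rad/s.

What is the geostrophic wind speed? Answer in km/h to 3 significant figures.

Coriolis parameter at 67°S:
f = 2Ω sin φ = 2 × 7.29×10⁻⁵ × sin 67° = 1.34×10⁻⁴ s⁻¹
Pressure gradient: |∂P/∂n| = 900 Pa / 447000 m = 2.01×10⁻³ Pa/m
Geostrophic balance (pressure-gradient force = Coriolis force):
V_g = (1/(fρ)) |∂P/∂n| = 2.01×10⁻³ / (1.34×10⁻⁴ × 1.13) = 13.3 m/s
Converting: 13.3 m/s × 3.6 = 47.8 km/h

47.8 km/h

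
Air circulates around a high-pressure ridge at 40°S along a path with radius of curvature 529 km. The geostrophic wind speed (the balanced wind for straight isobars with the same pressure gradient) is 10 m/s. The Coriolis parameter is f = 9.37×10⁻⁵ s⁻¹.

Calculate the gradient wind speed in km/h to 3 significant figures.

50.0 km/h

Around a high, pressure-gradient force acts outward with centrifugal, so Coriolis balances both:
fV = (1/ρ)|∂P/∂n| + V²/R  →  V² − fR·V + fR·V_g = 0
With fR = 9.37×10⁻⁵ × 529×10³ m = 49.6 m/s:
V = [fR − √((fR)² − 4 fR V_g)]/2 = [49.6 − √(49.6² − 4×49.6×10)]/2 = 13.9 m/s
Supergeostrophic (V > V_g = 10 m/s), as expected around a high.
Converting: 13.9 m/s × 3.6 = 50.0 km/h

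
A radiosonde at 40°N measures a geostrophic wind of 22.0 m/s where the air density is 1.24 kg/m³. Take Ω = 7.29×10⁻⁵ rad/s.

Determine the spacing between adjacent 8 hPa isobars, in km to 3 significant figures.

Coriolis parameter at 40°N:
f = 2Ω sin φ = 2 × 7.29×10⁻⁵ × sin 40° = 9.37×10⁻⁵ s⁻¹
Geostrophic balance rearranged: |∂P/∂n| = f ρ V_g
|∂P/∂n| = 9.37×10⁻⁵ × 1.24 × 22.0 = 2.56×10⁻³ Pa/m
Isobar spacing: Δn = ΔP/|∂P/∂n| = 800 Pa / 2.56×10⁻³ Pa/m = 312911 m ≈ 313 km

313 km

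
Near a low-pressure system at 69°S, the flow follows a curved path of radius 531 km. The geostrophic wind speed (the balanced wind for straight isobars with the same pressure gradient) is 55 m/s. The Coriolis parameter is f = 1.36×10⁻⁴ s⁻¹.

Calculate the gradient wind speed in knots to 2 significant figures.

71 knots

Around a low, centrifugal force acts outward with Coriolis, so pressure-gradient force balances both:
(1/ρ)|∂P/∂n| = fV + V²/R  →  V² + fR·V − fR·V_g = 0
With fR = 1.36×10⁻⁴ × 531×10³ m = 72.2 m/s:
V = [−fR + √((fR)² + 4 fR V_g)]/2 = [−72.2 + √(72.2² + 4×72.2×55)]/2 = 36.5 m/s
Subgeostrophic (V < V_g = 55 m/s), as expected around a low.
Converting: 36.5 m/s × 1.944 = 71 knots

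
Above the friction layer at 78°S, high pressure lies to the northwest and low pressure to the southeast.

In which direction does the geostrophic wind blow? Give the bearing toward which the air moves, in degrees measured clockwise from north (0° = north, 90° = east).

The pressure-gradient force points toward the southeast (bearing 135°).
Geostrophic balance: in the Southern Hemisphere the Coriolis force deflects motion to the left, so the geostrophic wind blows 90° to the left of the pressure-gradient force (low pressure on the right).
Rotating 135° by 90° counterclockwise gives 045° — the wind blows toward the northeast.

045°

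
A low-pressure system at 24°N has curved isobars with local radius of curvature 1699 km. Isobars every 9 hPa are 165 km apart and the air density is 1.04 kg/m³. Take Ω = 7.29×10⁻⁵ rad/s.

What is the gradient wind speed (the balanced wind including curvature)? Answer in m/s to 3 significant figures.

56.6 m/s

Coriolis parameter at 24°N:
f = 2Ω sin φ = 2 × 7.29×10⁻⁵ × sin 24° = 5.93×10⁻⁵ s⁻¹
Pressure gradient: |∂P/∂n| = 900 Pa / 165000 m = 5.45×10⁻³ Pa/m
Geostrophic speed: V_g = |∂P/∂n|/(fρ) = 5.45×10⁻³/(5.93×10⁻⁵ × 1.04) = 88.4 m/s
Around a low, centrifugal force acts outward with Coriolis, so pressure-gradient force balances both:
(1/ρ)|∂P/∂n| = fV + V²/R  →  V² + fR·V − fR·V_g = 0
With fR = 5.93×10⁻⁵ × 1699×10³ m = 101 m/s:
V = [−fR + √((fR)² + 4 fR V_g)]/2 = [−101 + √(101² + 4×101×88.4)]/2 = 56.6 m/s
Subgeostrophic (V < V_g = 88.4 m/s), as expected around a low.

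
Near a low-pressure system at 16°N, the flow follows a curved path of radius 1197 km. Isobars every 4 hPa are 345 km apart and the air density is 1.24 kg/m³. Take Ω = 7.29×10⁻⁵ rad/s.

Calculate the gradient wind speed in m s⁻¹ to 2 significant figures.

17 m s⁻¹

Coriolis parameter at 16°N:
f = 2Ω sin φ = 2 × 7.29×10⁻⁵ × sin 16° = 4.02×10⁻⁵ s⁻¹
Pressure gradient: |∂P/∂n| = 400 Pa / 345000 m = 1.16×10⁻³ Pa/m
Geostrophic speed: V_g = |∂P/∂n|/(fρ) = 1.16×10⁻³/(4.02×10⁻⁵ × 1.24) = 23.3 m/s
Around a low, centrifugal force acts outward with Coriolis, so pressure-gradient force balances both:
(1/ρ)|∂P/∂n| = fV + V²/R  →  V² + fR·V − fR·V_g = 0
With fR = 4.02×10⁻⁵ × 1197×10³ m = 48.1 m/s:
V = [−fR + √((fR)² + 4 fR V_g)]/2 = [−48.1 + √(48.1² + 4×48.1×23.3)]/2 = 17.2 m/s
Subgeostrophic (V < V_g = 23.3 m/s), as expected around a low.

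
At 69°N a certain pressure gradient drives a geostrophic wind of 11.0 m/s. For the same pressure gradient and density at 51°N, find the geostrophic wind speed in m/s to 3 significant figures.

13.2 m/s

With the same pressure gradient and density, V_g ∝ 1/f ∝ 1/sin φ.
V₂ = V₁ · sin φ₁ / sin φ₂ = 11.0 × sin 69° / sin 51°
V₂ = 11.0 × 0.9336/0.7771 = 13.2 m/s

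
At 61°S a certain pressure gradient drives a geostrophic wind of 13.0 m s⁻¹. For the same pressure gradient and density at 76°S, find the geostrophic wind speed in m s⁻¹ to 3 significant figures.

11.7 m s⁻¹

With the same pressure gradient and density, V_g ∝ 1/f ∝ 1/sin φ.
V₂ = V₁ · sin φ₁ / sin φ₂ = 13.0 × sin 61° / sin 76°
V₂ = 13.0 × 0.8746/0.9703 = 11.7 m s⁻¹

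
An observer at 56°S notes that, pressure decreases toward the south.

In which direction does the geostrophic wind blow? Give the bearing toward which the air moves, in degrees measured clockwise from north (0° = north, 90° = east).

The pressure-gradient force points toward the south (bearing 180°).
Geostrophic balance: in the Southern Hemisphere the Coriolis force deflects motion to the left, so the geostrophic wind blows 90° to the left of the pressure-gradient force (low pressure on the right).
Rotating 180° by 90° counterclockwise gives 090° — the wind blows toward the east.

090°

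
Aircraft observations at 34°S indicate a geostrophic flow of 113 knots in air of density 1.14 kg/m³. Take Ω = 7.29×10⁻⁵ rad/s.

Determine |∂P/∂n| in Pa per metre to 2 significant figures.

Coriolis parameter at 34°S:
f = 2Ω sin φ = 2 × 7.29×10⁻⁵ × sin 34° = 8.15×10⁻⁵ s⁻¹
Wind speed in SI: 113 knots = 58.1 m/s
Geostrophic balance rearranged: |∂P/∂n| = f ρ V_g
|∂P/∂n| = 8.15×10⁻⁵ × 1.14 × 58.1 = 5.40×10⁻³ Pa/m

5.4×10⁻³ Pa/m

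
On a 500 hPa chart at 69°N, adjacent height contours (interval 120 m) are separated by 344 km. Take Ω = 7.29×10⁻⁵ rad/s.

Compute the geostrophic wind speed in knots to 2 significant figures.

49 knots

Coriolis parameter at 69°N:
f = 2Ω sin φ = 2 × 7.29×10⁻⁵ × sin 69° = 1.36×10⁻⁴ s⁻¹
Height gradient: |∂Z/∂n| = 120 m / 344000 m = 3.49×10⁻⁴
On a pressure surface, geostrophic balance gives V_g = (g/f)|∂Z/∂n|:
V_g = 9.81 × 3.49×10⁻⁴ / 1.36×10⁻⁴ = 25.1 m/s
Converting: 25.1 m/s × 1.944 = 49 knots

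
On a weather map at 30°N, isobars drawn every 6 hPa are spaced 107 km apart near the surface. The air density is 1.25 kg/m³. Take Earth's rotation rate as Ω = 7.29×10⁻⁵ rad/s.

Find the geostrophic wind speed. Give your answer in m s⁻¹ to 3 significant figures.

Coriolis parameter at 30°N:
f = 2Ω sin φ = 2 × 7.29×10⁻⁵ × sin 30° = 7.29×10⁻⁵ s⁻¹
Pressure gradient: |∂P/∂n| = 600 Pa / 107000 m = 5.61×10⁻³ Pa/m
Geostrophic balance (pressure-gradient force = Coriolis force):
V_g = (1/(fρ)) |∂P/∂n| = 5.61×10⁻³ / (7.29×10⁻⁵ × 1.25) = 61.5 m/s

61.5 m s⁻¹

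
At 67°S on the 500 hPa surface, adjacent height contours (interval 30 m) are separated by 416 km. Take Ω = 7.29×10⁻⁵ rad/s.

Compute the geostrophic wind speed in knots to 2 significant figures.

10 knots

Coriolis parameter at 67°S:
f = 2Ω sin φ = 2 × 7.29×10⁻⁵ × sin 67° = 1.34×10⁻⁴ s⁻¹
Height gradient: |∂Z/∂n| = 30 m / 416000 m = 7.21×10⁻⁵
On a pressure surface, geostrophic balance gives V_g = (g/f)|∂Z/∂n|:
V_g = 9.81 × 7.21×10⁻⁵ / 1.34×10⁻⁴ = 5.27 m/s
Converting: 5.27 m/s × 1.944 = 10 knots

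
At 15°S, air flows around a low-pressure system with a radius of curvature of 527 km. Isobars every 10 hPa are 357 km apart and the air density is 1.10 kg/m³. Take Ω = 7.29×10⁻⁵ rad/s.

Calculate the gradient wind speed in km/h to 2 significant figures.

100 km/h

Coriolis parameter at 15°S:
f = 2Ω sin φ = 2 × 7.29×10⁻⁵ × sin 15° = 3.77×10⁻⁵ s⁻¹
Pressure gradient: |∂P/∂n| = 1000 Pa / 357000 m = 2.80×10⁻³ Pa/m
Geostrophic speed: V_g = |∂P/∂n|/(fρ) = 2.80×10⁻³/(3.77×10⁻⁵ × 1.10) = 67.5 m/s
Around a low, centrifugal force acts outward with Coriolis, so pressure-gradient force balances both:
(1/ρ)|∂P/∂n| = fV + V²/R  →  V² + fR·V − fR·V_g = 0
With fR = 3.77×10⁻⁵ × 527×10³ m = 19.9 m/s:
V = [−fR + √((fR)² + 4 fR V_g)]/2 = [−19.9 + √(19.9² + 4×19.9×67.5)]/2 = 28 m/s
Subgeostrophic (V < V_g = 67.5 m/s), as expected around a low.
Converting: 28 m/s × 3.6 = 100 km/h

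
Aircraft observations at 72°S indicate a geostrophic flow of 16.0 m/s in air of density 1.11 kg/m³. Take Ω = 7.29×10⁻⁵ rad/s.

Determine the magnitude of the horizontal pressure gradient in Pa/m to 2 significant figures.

Coriolis parameter at 72°S:
f = 2Ω sin φ = 2 × 7.29×10⁻⁵ × sin 72° = 1.39×10⁻⁴ s⁻¹
Geostrophic balance rearranged: |∂P/∂n| = f ρ V_g
|∂P/∂n| = 1.39×10⁻⁴ × 1.11 × 16.0 = 2.46×10⁻³ Pa/m

2.5×10⁻³ Pa/m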